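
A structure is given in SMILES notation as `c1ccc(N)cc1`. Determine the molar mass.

Atom tally by fragment:
  benzene ring core → C:6 H:6
  (− 1 ring H displaced by substituents)
  + NH2 → N:1 H:2
Element totals:
  C: 6
  H: 7
  N: 1
Molecular formula: C6H7N.
  M = 6(12.011) + 7(1.008) + 14.007
    = 72.066 + 7.056 + 14.007 = 93.129

93.13 g/mol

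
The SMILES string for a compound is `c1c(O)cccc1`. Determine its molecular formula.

C6H6O

Atom tally by fragment:
  benzene ring core → C:6 H:6
  (− 1 ring H displaced by substituents)
  + OH → O:1 H:1
Element totals:
  C: 6
  H: 6
  O: 1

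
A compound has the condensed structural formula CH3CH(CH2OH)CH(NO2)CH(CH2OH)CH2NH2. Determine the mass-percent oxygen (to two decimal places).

Atom tally by fragment:
  CH3 → C:1 H:3
  CH(CH2OH) → C:2 H:4 O:1
  CH(NO2) → C:1 H:1 N:1 O:2
  CH(CH2OH) → C:2 H:4 O:1
  CH2NH2 → C:1 H:4 N:1
Element totals:
  C: 7
  H: 16
  N: 2
  O: 4
Molecular formula: C7H16N2O4.
Molar mass = 192.215 g/mol.
Mass from O: 4 × 15.999 = 63.996 g/mol.
%O = 63.996 / 192.215 × 100 = 33.29%.

33.29%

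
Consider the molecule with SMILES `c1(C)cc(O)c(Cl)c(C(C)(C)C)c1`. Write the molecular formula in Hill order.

Atom tally by fragment:
  benzene ring core → C:6 H:6
  (− 4 ring H displaced by substituents)
  + CH3 → C:1 H:3
  + OH → O:1 H:1
  + Cl → Cl:1
  + C(CH3)3 → C:4 H:9
Element totals:
  C: 11
  H: 15
  Cl: 1
  O: 1

C11H15ClO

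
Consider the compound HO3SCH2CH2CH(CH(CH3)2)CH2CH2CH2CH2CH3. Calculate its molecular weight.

236.37 g/mol

Atom tally by fragment:
  HO3SCH2 → C:1 H:3 S:1 O:3
  CH2 → C:1 H:2
  CH(CH(CH3)2) → C:4 H:8
  CH2 → C:1 H:2
  CH2 → C:1 H:2
  CH2 → C:1 H:2
  CH2 → C:1 H:2
  CH3 → C:1 H:3
Element totals:
  C: 11
  H: 24
  O: 3
  S: 1
Molecular formula: C11H24O3S.
  M = 11(12.011) + 24(1.008) + 3(15.999) + 32.06
    = 132.121 + 24.192 + 47.997 + 32.060 = 236.370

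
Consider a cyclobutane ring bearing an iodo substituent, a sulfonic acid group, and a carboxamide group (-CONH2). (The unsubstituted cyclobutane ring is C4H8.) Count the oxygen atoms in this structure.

4

Atom tally by fragment:
  cyclobutane ring core → C:4 H:8
  (− 3 ring H displaced by substituents)
  + I → I:1
  + SO3H → S:1 O:3 H:1
  + CONH2 → C:1 H:2 O:1 N:1
Element totals:
  C: 5
  H: 8
  I: 1
  N: 1
  O: 4
  S: 1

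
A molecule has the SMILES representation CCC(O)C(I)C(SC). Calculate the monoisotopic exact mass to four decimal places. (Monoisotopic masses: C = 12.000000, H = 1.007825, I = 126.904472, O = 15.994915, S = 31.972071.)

Atom tally by fragment:
  CH3 → C:1 H:3
  CH2 → C:1 H:2
  CH(OH) → C:1 H:2 O:1
  CH(I) → C:1 H:1 I:1
  CH2SCH3 → C:2 H:5 S:1
Element totals:
  C: 6
  H: 13
  I: 1
  O: 1
  S: 1
Molecular formula: C6H13IOS.
  M = 6(12.0) + 13(1.007825) + 126.904472 + 15.994915 + 31.972071
    = 72.000000 + 13.101725 + 126.904472 + 15.994915 + 31.972071 = 259.973183

259.9732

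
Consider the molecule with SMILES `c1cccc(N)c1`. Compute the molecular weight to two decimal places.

Atom tally by fragment:
  benzene ring core → C:6 H:6
  (− 1 ring H displaced by substituents)
  + NH2 → N:1 H:2
Element totals:
  C: 6
  H: 7
  N: 1
Molecular formula: C6H7N.
  M = 6(12.011) + 7(1.008) + 14.007
    = 72.066 + 7.056 + 14.007 = 93.129

93.13 g/mol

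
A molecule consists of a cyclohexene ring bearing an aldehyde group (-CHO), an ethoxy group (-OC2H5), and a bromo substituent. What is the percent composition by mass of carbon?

Atom tally by fragment:
  cyclohexene ring core → C:6 H:10
  (− 3 ring H displaced by substituents)
  + CHO → C:1 H:1 O:1
  + OC2H5 → C:2 H:5 O:1
  + Br → Br:1
Element totals:
  C: 9
  H: 13
  Br: 1
  O: 2
Molecular formula: C9H13BrO2.
Molar mass = 233.105 g/mol.
Mass from C: 9 × 12.011 = 108.099 g/mol.
%C = 108.099 / 233.105 × 100 = 46.37%.

46.37%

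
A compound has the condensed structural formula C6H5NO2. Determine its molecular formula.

Atom tally by fragment:
  benzene ring core → C:6 H:6
  (− 1 ring H displaced by substituents)
  + NO2 → N:1 O:2
Element totals:
  C: 6
  H: 5
  N: 1
  O: 2

C6H5NO2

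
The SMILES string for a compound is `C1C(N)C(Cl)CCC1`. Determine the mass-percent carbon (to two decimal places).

Atom tally by fragment:
  cyclohexane ring core → C:6 H:12
  (− 2 ring H displaced by substituents)
  + NH2 → N:1 H:2
  + Cl → Cl:1
Element totals:
  C: 6
  H: 12
  Cl: 1
  N: 1
Molecular formula: C6H12ClN.
Molar mass = 133.619 g/mol.
Mass from C: 6 × 12.011 = 72.066 g/mol.
%C = 72.066 / 133.619 × 100 = 53.93%.

53.93%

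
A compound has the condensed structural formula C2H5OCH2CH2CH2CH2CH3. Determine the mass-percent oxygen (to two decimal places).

Atom tally by fragment:
  C2H5OCH2 → C:3 H:7 O:1
  CH2 → C:1 H:2
  CH2 → C:1 H:2
  CH2 → C:1 H:2
  CH3 → C:1 H:3
Element totals:
  C: 7
  H: 16
  O: 1
Molecular formula: C7H16O.
Molar mass = 116.204 g/mol.
Mass from O: 1 × 15.999 = 15.999 g/mol.
%O = 15.999 / 116.204 × 100 = 13.77%.

13.77%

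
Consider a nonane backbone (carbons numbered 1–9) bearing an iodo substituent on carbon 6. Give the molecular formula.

Atom tally by fragment:
  CH3 → C:1 H:3
  CH2 → C:1 H:2
  CH2 → C:1 H:2
  CH2 → C:1 H:2
  CH2 → C:1 H:2
  CH(I) → C:1 H:1 I:1
  CH2 → C:1 H:2
  CH2 → C:1 H:2
  CH3 → C:1 H:3
Element totals:
  C: 9
  H: 19
  I: 1

C9H19I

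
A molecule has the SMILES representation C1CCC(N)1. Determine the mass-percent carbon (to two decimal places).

67.55%

Atom tally by fragment:
  cyclobutane ring core → C:4 H:8
  (− 1 ring H displaced by substituents)
  + NH2 → N:1 H:2
Element totals:
  C: 4
  H: 9
  N: 1
Molecular formula: C4H9N.
Molar mass = 71.123 g/mol.
Mass from C: 4 × 12.011 = 48.044 g/mol.
%C = 48.044 / 71.123 × 100 = 67.55%.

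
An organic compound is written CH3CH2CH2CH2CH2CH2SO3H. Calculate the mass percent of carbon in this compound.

43.35%

Atom tally by fragment:
  CH3 → C:1 H:3
  CH2 → C:1 H:2
  CH2 → C:1 H:2
  CH2 → C:1 H:2
  CH2 → C:1 H:2
  CH2SO3H → C:1 H:3 S:1 O:3
Element totals:
  C: 6
  H: 14
  O: 3
  S: 1
Molecular formula: C6H14O3S.
Molar mass = 166.235 g/mol.
Mass from C: 6 × 12.011 = 72.066 g/mol.
%C = 72.066 / 166.235 × 100 = 43.35%.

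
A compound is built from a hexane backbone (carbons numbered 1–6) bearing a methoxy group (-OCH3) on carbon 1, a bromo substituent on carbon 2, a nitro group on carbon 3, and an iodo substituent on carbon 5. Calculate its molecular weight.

Atom tally by fragment:
  CH3OCH2 → C:2 H:5 O:1
  CH(Br) → C:1 H:1 Br:1
  CH(NO2) → C:1 H:1 N:1 O:2
  CH2 → C:1 H:2
  CH(I) → C:1 H:1 I:1
  CH3 → C:1 H:3
Element totals:
  C: 7
  H: 13
  Br: 1
  I: 1
  N: 1
  O: 3
Molecular formula: C7H13BrINO3.
  M = 7(12.011) + 13(1.008) + 79.904 + 126.904 + 14.007 + 3(15.999)
    = 84.077 + 13.104 + 79.904 + 126.904 + 14.007 + 47.997 = 365.993

365.99 g/mol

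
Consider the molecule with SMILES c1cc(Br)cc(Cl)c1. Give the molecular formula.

C6H4BrCl

Atom tally by fragment:
  benzene ring core → C:6 H:6
  (− 2 ring H displaced by substituents)
  + Br → Br:1
  + Cl → Cl:1
Element totals:
  C: 6
  H: 4
  Br: 1
  Cl: 1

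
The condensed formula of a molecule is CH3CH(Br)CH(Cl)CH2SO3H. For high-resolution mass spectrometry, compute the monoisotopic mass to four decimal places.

Atom tally by fragment:
  CH3 → C:1 H:3
  CH(Br) → C:1 H:1 Br:1
  CH(Cl) → C:1 H:1 Cl:1
  CH2SO3H → C:1 H:3 S:1 O:3
Element totals:
  C: 4
  H: 8
  Br: 1
  Cl: 1
  O: 3
  S: 1
Molecular formula: C4H8BrClO3S.
  M = 4(12.0) + 8(1.007825) + 78.918338 + 34.968853 + 3(15.994915) + 31.972071
    = 48.000000 + 8.062600 + 78.918338 + 34.968853 + 47.984745 + 31.972071 = 249.906607

249.9066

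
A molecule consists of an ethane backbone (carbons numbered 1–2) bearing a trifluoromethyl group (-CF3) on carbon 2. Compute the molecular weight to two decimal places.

Atom tally by fragment:
  CH3 → C:1 H:3
  CH2CF3 → C:2 H:2 F:3
Element totals:
  C: 3
  H: 5
  F: 3
Molecular formula: C3H5F3.
  M = 3(12.011) + 5(1.008) + 3(18.998)
    = 36.033 + 5.040 + 56.994 = 98.067

98.07 g/mol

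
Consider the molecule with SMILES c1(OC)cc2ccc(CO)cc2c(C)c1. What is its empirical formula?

Atom tally by fragment:
  naphthalene ring system core → C:10 H:8
  (− 3 ring H displaced by substituents)
  + OCH3 → C:1 H:3 O:1
  + CH2OH → C:1 H:3 O:1
  + CH3 → C:1 H:3
Element totals:
  C: 13
  H: 14
  O: 2
Molecular formula: C13H14O2.
gcd of subscripts (13, 14, 2) = 1, so the empirical formula equals the molecular formula.

C13H14O2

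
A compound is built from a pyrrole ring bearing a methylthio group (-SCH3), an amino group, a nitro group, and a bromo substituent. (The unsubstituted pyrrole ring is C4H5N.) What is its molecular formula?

C5H6BrN3O2S

Atom tally by fragment:
  pyrrole ring core → C:4 H:5 N:1
  (− 4 ring H displaced by substituents)
  + SCH3 → C:1 H:3 S:1
  + NH2 → N:1 H:2
  + NO2 → N:1 O:2
  + Br → Br:1
Element totals:
  C: 5
  H: 6
  Br: 1
  N: 3
  O: 2
  S: 1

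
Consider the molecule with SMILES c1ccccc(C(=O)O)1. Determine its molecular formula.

Atom tally by fragment:
  benzene ring core → C:6 H:6
  (− 1 ring H displaced by substituents)
  + COOH → C:1 H:1 O:2
Element totals:
  C: 7
  H: 6
  O: 2

C7H6O2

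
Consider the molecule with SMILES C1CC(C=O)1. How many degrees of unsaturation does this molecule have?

2

Atom tally by fragment:
  cyclopropane ring core → C:3 H:6
  (− 1 ring H displaced by substituents)
  + CHO → C:1 H:1 O:1
Element totals:
  C: 4
  H: 6
  O: 1
Molecular formula: C4H6O.
DoU = (2C + 2 + N − H − X) / 2 = (2·4 + 2 + 0 − 6 − 0) / 2 = 2.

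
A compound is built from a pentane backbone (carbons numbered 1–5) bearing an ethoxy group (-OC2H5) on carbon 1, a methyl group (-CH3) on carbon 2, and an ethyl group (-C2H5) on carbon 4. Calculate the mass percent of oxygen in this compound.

Atom tally by fragment:
  C2H5OCH2 → C:3 H:7 O:1
  CH(CH3) → C:2 H:4
  CH2 → C:1 H:2
  CH(C2H5) → C:3 H:6
  CH3 → C:1 H:3
Element totals:
  C: 10
  H: 22
  O: 1
Molecular formula: C10H22O.
Molar mass = 158.285 g/mol.
Mass from O: 1 × 15.999 = 15.999 g/mol.
%O = 15.999 / 158.285 × 100 = 10.11%.

10.11%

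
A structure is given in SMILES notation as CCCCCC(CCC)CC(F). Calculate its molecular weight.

Atom tally by fragment:
  CH3 → C:1 H:3
  CH2 → C:1 H:2
  CH2 → C:1 H:2
  CH2 → C:1 H:2
  CH2 → C:1 H:2
  CH(CH2CH2CH3) → C:4 H:8
  CH2 → C:1 H:2
  CH2F → C:1 H:2 F:1
Element totals:
  C: 11
  H: 23
  F: 1
Molecular formula: C11H23F.
  M = 11(12.011) + 23(1.008) + 18.998
    = 132.121 + 23.184 + 18.998 = 174.303

174.30 g/mol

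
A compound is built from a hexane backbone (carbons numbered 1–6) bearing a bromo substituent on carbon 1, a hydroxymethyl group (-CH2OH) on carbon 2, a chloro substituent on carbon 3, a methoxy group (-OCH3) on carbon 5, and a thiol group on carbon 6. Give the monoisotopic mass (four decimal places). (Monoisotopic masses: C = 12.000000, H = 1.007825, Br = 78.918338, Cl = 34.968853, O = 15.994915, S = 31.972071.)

Atom tally by fragment:
  BrCH2 → C:1 H:2 Br:1
  CH(CH2OH) → C:2 H:4 O:1
  CH(Cl) → C:1 H:1 Cl:1
  CH2 → C:1 H:2
  CH(OCH3) → C:2 H:4 O:1
  CH2SH → C:1 H:3 S:1
Element totals:
  C: 8
  H: 16
  Br: 1
  Cl: 1
  O: 2
  S: 1
Molecular formula: C8H16BrClO2S.
  M = 8(12.0) + 16(1.007825) + 78.918338 + 34.968853 + 2(15.994915) + 31.972071
    = 96.000000 + 16.125200 + 78.918338 + 34.968853 + 31.989830 + 31.972071 = 289.974292

289.9743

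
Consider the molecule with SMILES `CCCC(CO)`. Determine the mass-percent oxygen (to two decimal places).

18.15%

Atom tally by fragment:
  CH3 → C:1 H:3
  CH2 → C:1 H:2
  CH2 → C:1 H:2
  CH2CH2OH → C:2 H:5 O:1
Element totals:
  C: 5
  H: 12
  O: 1
Molecular formula: C5H12O.
Molar mass = 88.150 g/mol.
Mass from O: 1 × 15.999 = 15.999 g/mol.
%O = 15.999 / 88.150 × 100 = 18.15%.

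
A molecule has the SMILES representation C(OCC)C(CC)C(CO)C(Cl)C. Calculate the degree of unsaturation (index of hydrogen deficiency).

Atom tally by fragment:
  C2H5OCH2 → C:3 H:7 O:1
  CH(C2H5) → C:3 H:6
  CH(CH2OH) → C:2 H:4 O:1
  CH(Cl) → C:1 H:1 Cl:1
  CH3 → C:1 H:3
Element totals:
  C: 10
  H: 21
  Cl: 1
  O: 2
Molecular formula: C10H21ClO2.
DoU = (2C + 2 + N − H − X) / 2 = (2·10 + 2 + 0 − 21 − 1) / 2 = 0.

0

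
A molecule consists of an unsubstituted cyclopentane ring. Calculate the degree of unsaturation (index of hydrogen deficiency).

1

Atom tally by fragment:
  cyclopentane ring core → C:5 H:10
Element totals:
  C: 5
  H: 10
Molecular formula: C5H10.
DoU = (2C + 2 + N − H − X) / 2 = (2·5 + 2 + 0 − 10 − 0) / 2 = 1.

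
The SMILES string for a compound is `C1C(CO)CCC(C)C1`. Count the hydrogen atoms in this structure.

16

Atom tally by fragment:
  cyclohexane ring core → C:6 H:12
  (− 2 ring H displaced by substituents)
  + CH2OH → C:1 H:3 O:1
  + CH3 → C:1 H:3
Element totals:
  C: 8
  H: 16
  O: 1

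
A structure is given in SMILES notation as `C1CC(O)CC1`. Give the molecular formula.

Atom tally by fragment:
  cyclopentane ring core → C:5 H:10
  (− 1 ring H displaced by substituents)
  + OH → O:1 H:1
Element totals:
  C: 5
  H: 10
  O: 1

C5H10O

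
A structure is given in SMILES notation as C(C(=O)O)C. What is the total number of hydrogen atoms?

6

Atom tally by fragment:
  HOOCCH2 → C:2 H:3 O:2
  CH3 → C:1 H:3
Element totals:
  C: 3
  H: 6
  O: 2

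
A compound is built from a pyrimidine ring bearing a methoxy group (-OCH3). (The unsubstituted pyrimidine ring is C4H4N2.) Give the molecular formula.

Atom tally by fragment:
  pyrimidine ring core → C:4 H:4 N:2
  (− 1 ring H displaced by substituents)
  + OCH3 → C:1 H:3 O:1
Element totals:
  C: 5
  H: 6
  N: 2
  O: 1

C5H6N2O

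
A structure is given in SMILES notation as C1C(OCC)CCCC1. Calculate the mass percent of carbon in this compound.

Atom tally by fragment:
  cyclohexane ring core → C:6 H:12
  (− 1 ring H displaced by substituents)
  + OC2H5 → C:2 H:5 O:1
Element totals:
  C: 8
  H: 16
  O: 1
Molecular formula: C8H16O.
Molar mass = 128.215 g/mol.
Mass from C: 8 × 12.011 = 96.088 g/mol.
%C = 96.088 / 128.215 × 100 = 74.94%.

74.94%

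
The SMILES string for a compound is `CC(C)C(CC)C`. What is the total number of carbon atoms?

7

Atom tally by fragment:
  CH3 → C:1 H:3
  CH(CH3) → C:2 H:4
  CH(C2H5) → C:3 H:6
  CH3 → C:1 H:3
Element totals:
  C: 7
  H: 16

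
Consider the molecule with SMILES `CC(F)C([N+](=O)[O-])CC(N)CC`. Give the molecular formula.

Atom tally by fragment:
  CH3 → C:1 H:3
  CH(F) → C:1 H:1 F:1
  CH(NO2) → C:1 H:1 N:1 O:2
  CH2 → C:1 H:2
  CH(NH2) → C:1 H:3 N:1
  CH2 → C:1 H:2
  CH3 → C:1 H:3
Element totals:
  C: 7
  H: 15
  F: 1
  N: 2
  O: 2

C7H15FN2O2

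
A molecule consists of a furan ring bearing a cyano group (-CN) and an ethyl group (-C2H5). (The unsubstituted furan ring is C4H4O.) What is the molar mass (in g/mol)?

Atom tally by fragment:
  furan ring core → C:4 H:4 O:1
  (− 2 ring H displaced by substituents)
  + CN → C:1 N:1
  + C2H5 → C:2 H:5
Element totals:
  C: 7
  H: 7
  N: 1
  O: 1
Molecular formula: C7H7NO.
  M = 7(12.011) + 7(1.008) + 14.007 + 15.999
    = 84.077 + 7.056 + 14.007 + 15.999 = 121.139

121.14 g/mol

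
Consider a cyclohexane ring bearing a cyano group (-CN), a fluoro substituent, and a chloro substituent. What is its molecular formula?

C7H9ClFN

Atom tally by fragment:
  cyclohexane ring core → C:6 H:12
  (− 3 ring H displaced by substituents)
  + CN → C:1 N:1
  + F → F:1
  + Cl → Cl:1
Element totals:
  C: 7
  H: 9
  Cl: 1
  F: 1
  N: 1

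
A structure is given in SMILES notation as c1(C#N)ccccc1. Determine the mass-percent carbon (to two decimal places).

81.53%

Atom tally by fragment:
  benzene ring core → C:6 H:6
  (− 1 ring H displaced by substituents)
  + CN → C:1 N:1
Element totals:
  C: 7
  H: 5
  N: 1
Molecular formula: C7H5N.
Molar mass = 103.124 g/mol.
Mass from C: 7 × 12.011 = 84.077 g/mol.
%C = 84.077 / 103.124 × 100 = 81.53%.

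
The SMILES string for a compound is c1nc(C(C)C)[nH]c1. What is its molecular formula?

Atom tally by fragment:
  imidazole ring core → C:3 H:4 N:2
  (− 1 ring H displaced by substituents)
  + CH(CH3)2 → C:3 H:7
Element totals:
  C: 6
  H: 10
  N: 2

C6H10N2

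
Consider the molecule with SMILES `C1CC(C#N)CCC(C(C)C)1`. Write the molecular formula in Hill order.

Atom tally by fragment:
  cyclohexane ring core → C:6 H:12
  (− 2 ring H displaced by substituents)
  + CN → C:1 N:1
  + CH(CH3)2 → C:3 H:7
Element totals:
  C: 10
  H: 17
  N: 1

C10H17N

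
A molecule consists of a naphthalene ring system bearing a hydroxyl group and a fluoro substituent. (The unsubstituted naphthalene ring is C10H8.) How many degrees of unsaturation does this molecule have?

Atom tally by fragment:
  naphthalene ring system core → C:10 H:8
  (− 2 ring H displaced by substituents)
  + OH → O:1 H:1
  + F → F:1
Element totals:
  C: 10
  H: 7
  F: 1
  O: 1
Molecular formula: C10H7FO.
DoU = (2C + 2 + N − H − X) / 2 = (2·10 + 2 + 0 − 7 − 1) / 2 = 7.

7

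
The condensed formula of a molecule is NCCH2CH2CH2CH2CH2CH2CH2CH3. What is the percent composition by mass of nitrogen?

10.06%

Element totals:
  C: 9
  H: 17
  N: 1
Molecular formula: C9H17N.
Molar mass = 139.242 g/mol.
Mass from N: 1 × 14.007 = 14.007 g/mol.
%N = 14.007 / 139.242 × 100 = 10.06%.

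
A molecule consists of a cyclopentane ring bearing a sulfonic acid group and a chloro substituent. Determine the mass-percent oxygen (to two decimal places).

26.00%

Atom tally by fragment:
  cyclopentane ring core → C:5 H:10
  (− 2 ring H displaced by substituents)
  + SO3H → S:1 O:3 H:1
  + Cl → Cl:1
Element totals:
  C: 5
  H: 9
  Cl: 1
  O: 3
  S: 1
Molecular formula: C5H9ClO3S.
Molar mass = 184.634 g/mol.
Mass from O: 3 × 15.999 = 47.997 g/mol.
%O = 47.997 / 184.634 × 100 = 26.00%.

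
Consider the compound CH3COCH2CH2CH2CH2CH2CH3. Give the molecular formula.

C8H16O

Element totals:
  C: 8
  H: 16
  O: 1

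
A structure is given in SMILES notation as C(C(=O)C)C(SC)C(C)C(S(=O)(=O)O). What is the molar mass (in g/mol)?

240.33 g/mol

Atom tally by fragment:
  CH3COCH2 → C:3 H:5 O:1
  CH(SCH3) → C:2 H:4 S:1
  CH(CH3) → C:2 H:4
  CH2SO3H → C:1 H:3 S:1 O:3
Element totals:
  C: 8
  H: 16
  O: 4
  S: 2
Molecular formula: C8H16O4S2.
  M = 8(12.011) + 16(1.008) + 4(15.999) + 2(32.06)
    = 96.088 + 16.128 + 63.996 + 64.120 = 240.332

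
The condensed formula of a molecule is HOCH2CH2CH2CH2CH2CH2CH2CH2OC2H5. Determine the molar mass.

174.28 g/mol

Atom tally by fragment:
  HOCH2 → C:1 H:3 O:1
  CH2 → C:1 H:2
  CH2 → C:1 H:2
  CH2 → C:1 H:2
  CH2 → C:1 H:2
  CH2 → C:1 H:2
  CH2 → C:1 H:2
  CH2OC2H5 → C:3 H:7 O:1
Element totals:
  C: 10
  H: 22
  O: 2
Molecular formula: C10H22O2.
  M = 10(12.011) + 22(1.008) + 2(15.999)
    = 120.110 + 22.176 + 31.998 = 174.284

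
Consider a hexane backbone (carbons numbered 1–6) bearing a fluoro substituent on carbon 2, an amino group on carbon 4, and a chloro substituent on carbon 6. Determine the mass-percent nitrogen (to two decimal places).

Atom tally by fragment:
  CH3 → C:1 H:3
  CH(F) → C:1 H:1 F:1
  CH2 → C:1 H:2
  CH(NH2) → C:1 H:3 N:1
  CH2 → C:1 H:2
  CH2Cl → C:1 H:2 Cl:1
Element totals:
  C: 6
  H: 13
  Cl: 1
  F: 1
  N: 1
Molecular formula: C6H13ClFN.
Molar mass = 153.625 g/mol.
Mass from N: 1 × 14.007 = 14.007 g/mol.
%N = 14.007 / 153.625 × 100 = 9.12%.

9.12%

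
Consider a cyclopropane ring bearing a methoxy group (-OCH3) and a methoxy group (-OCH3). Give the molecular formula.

C5H10O2

Atom tally by fragment:
  cyclopropane ring core → C:3 H:6
  (− 2 ring H displaced by substituents)
  + OCH3 → C:1 H:3 O:1
  + OCH3 → C:1 H:3 O:1
Element totals:
  C: 5
  H: 10
  O: 2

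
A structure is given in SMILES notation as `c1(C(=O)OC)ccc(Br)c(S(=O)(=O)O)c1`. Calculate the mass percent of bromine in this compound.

Atom tally by fragment:
  benzene ring core → C:6 H:6
  (− 3 ring H displaced by substituents)
  + COOCH3 → C:2 H:3 O:2
  + Br → Br:1
  + SO3H → S:1 O:3 H:1
Element totals:
  C: 8
  H: 7
  Br: 1
  O: 5
  S: 1
Molecular formula: C8H7BrO5S.
Molar mass = 295.103 g/mol.
Mass from Br: 1 × 79.904 = 79.904 g/mol.
%Br = 79.904 / 295.103 × 100 = 27.08%.

27.08%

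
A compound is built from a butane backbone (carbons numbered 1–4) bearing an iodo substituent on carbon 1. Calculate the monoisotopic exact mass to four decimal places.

Atom tally by fragment:
  ICH2 → C:1 H:2 I:1
  CH2 → C:1 H:2
  CH2 → C:1 H:2
  CH3 → C:1 H:3
Element totals:
  C: 4
  H: 9
  I: 1
Molecular formula: C4H9I.
  M = 4(12.0) + 9(1.007825) + 126.904472
    = 48.000000 + 9.070425 + 126.904472 = 183.974897

183.9749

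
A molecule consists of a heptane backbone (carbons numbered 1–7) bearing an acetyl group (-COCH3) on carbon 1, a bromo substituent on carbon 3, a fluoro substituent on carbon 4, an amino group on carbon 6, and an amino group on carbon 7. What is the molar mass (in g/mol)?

269.16 g/mol

Atom tally by fragment:
  CH3COCH2 → C:3 H:5 O:1
  CH2 → C:1 H:2
  CH(Br) → C:1 H:1 Br:1
  CH(F) → C:1 H:1 F:1
  CH2 → C:1 H:2
  CH(NH2) → C:1 H:3 N:1
  CH2NH2 → C:1 H:4 N:1
Element totals:
  C: 9
  H: 18
  Br: 1
  F: 1
  N: 2
  O: 1
Molecular formula: C9H18BrFN2O.
  M = 9(12.011) + 18(1.008) + 79.904 + 18.998 + 2(14.007) + 15.999
    = 108.099 + 18.144 + 79.904 + 18.998 + 28.014 + 15.999 = 269.158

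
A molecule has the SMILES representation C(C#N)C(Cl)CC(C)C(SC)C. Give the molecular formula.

C9H16ClNS

Atom tally by fragment:
  NCCH2 → C:2 H:2 N:1
  CH(Cl) → C:1 H:1 Cl:1
  CH2 → C:1 H:2
  CH(CH3) → C:2 H:4
  CH(SCH3) → C:2 H:4 S:1
  CH3 → C:1 H:3
Element totals:
  C: 9
  H: 16
  Cl: 1
  N: 1
  S: 1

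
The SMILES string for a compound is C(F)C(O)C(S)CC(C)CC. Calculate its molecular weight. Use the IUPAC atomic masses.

180.28 g/mol

Atom tally by fragment:
  FCH2 → C:1 H:2 F:1
  CH(OH) → C:1 H:2 O:1
  CH(SH) → C:1 H:2 S:1
  CH2 → C:1 H:2
  CH(CH3) → C:2 H:4
  CH2 → C:1 H:2
  CH3 → C:1 H:3
Element totals:
  C: 8
  H: 17
  F: 1
  O: 1
  S: 1
Molecular formula: C8H17FOS.
  M = 8(12.011) + 17(1.008) + 18.998 + 15.999 + 32.06
    = 96.088 + 17.136 + 18.998 + 15.999 + 32.060 = 180.281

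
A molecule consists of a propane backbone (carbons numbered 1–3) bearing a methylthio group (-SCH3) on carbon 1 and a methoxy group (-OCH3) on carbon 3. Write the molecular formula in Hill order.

C5H12OS

Atom tally by fragment:
  CH3SCH2 → C:2 H:5 S:1
  CH2 → C:1 H:2
  CH2OCH3 → C:2 H:5 O:1
Element totals:
  C: 5
  H: 12
  O: 1
  S: 1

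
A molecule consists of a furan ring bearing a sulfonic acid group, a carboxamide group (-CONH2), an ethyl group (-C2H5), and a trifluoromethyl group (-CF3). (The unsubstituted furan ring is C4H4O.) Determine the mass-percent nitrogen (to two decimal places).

Atom tally by fragment:
  furan ring core → C:4 H:4 O:1
  (− 4 ring H displaced by substituents)
  + SO3H → S:1 O:3 H:1
  + CONH2 → C:1 H:2 O:1 N:1
  + C2H5 → C:2 H:5
  + CF3 → C:1 F:3
Element totals:
  C: 8
  H: 8
  F: 3
  N: 1
  O: 5
  S: 1
Molecular formula: C8H8F3NO5S.
Molar mass = 287.208 g/mol.
Mass from N: 1 × 14.007 = 14.007 g/mol.
%N = 14.007 / 287.208 × 100 = 4.88%.

4.88%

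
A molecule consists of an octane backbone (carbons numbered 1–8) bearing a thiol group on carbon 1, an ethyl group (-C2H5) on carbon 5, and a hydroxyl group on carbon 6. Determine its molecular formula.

C10H22OS

Atom tally by fragment:
  HSCH2 → C:1 H:3 S:1
  CH2 → C:1 H:2
  CH2 → C:1 H:2
  CH2 → C:1 H:2
  CH(C2H5) → C:3 H:6
  CH(OH) → C:1 H:2 O:1
  CH2 → C:1 H:2
  CH3 → C:1 H:3
Element totals:
  C: 10
  H: 22
  O: 1
  S: 1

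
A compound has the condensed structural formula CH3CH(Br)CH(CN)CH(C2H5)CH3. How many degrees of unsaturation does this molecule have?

Atom tally by fragment:
  CH3 → C:1 H:3
  CH(Br) → C:1 H:1 Br:1
  CH(CN) → C:2 H:1 N:1
  CH(C2H5) → C:3 H:6
  CH3 → C:1 H:3
Element totals:
  C: 8
  H: 14
  Br: 1
  N: 1
Molecular formula: C8H14BrN.
DoU = (2C + 2 + N − H − X) / 2 = (2·8 + 2 + 1 − 14 − 1) / 2 = 2.

2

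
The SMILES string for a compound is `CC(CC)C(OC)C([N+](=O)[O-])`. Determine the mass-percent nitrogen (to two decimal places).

8.69%

Atom tally by fragment:
  CH3 → C:1 H:3
  CH(C2H5) → C:3 H:6
  CH(OCH3) → C:2 H:4 O:1
  CH2NO2 → C:1 H:2 N:1 O:2
Element totals:
  C: 7
  H: 15
  N: 1
  O: 3
Molecular formula: C7H15NO3.
Molar mass = 161.201 g/mol.
Mass from N: 1 × 14.007 = 14.007 g/mol.
%N = 14.007 / 161.201 × 100 = 8.69%.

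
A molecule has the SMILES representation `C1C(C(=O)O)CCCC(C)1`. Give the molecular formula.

C8H14O2

Atom tally by fragment:
  cyclohexane ring core → C:6 H:12
  (− 2 ring H displaced by substituents)
  + COOH → C:1 H:1 O:2
  + CH3 → C:1 H:3
Element totals:
  C: 8
  H: 14
  O: 2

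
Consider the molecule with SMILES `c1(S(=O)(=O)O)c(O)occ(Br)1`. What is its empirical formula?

Atom tally by fragment:
  furan ring core → C:4 H:4 O:1
  (− 3 ring H displaced by substituents)
  + SO3H → S:1 O:3 H:1
  + OH → O:1 H:1
  + Br → Br:1
Element totals:
  C: 4
  H: 3
  Br: 1
  O: 5
  S: 1
Molecular formula: C4H3BrO5S.
gcd of subscripts (1, 4, 3, 5, 1) = 1, so the empirical formula equals the molecular formula.

C4H3BrO5S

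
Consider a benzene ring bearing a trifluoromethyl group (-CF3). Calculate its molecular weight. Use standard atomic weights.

Atom tally by fragment:
  benzene ring core → C:6 H:6
  (− 1 ring H displaced by substituents)
  + CF3 → C:1 F:3
Element totals:
  C: 7
  H: 5
  F: 3
Molecular formula: C7H5F3.
  M = 7(12.011) + 5(1.008) + 3(18.998)
    = 84.077 + 5.040 + 56.994 = 146.111

146.11 g/mol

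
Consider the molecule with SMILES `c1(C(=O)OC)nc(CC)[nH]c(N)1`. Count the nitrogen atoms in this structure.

Atom tally by fragment:
  imidazole ring core → C:3 H:4 N:2
  (− 3 ring H displaced by substituents)
  + COOCH3 → C:2 H:3 O:2
  + C2H5 → C:2 H:5
  + NH2 → N:1 H:2
Element totals:
  C: 7
  H: 11
  N: 3
  O: 2

3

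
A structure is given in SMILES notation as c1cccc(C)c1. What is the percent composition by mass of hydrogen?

Atom tally by fragment:
  benzene ring core → C:6 H:6
  (− 1 ring H displaced by substituents)
  + CH3 → C:1 H:3
Element totals:
  C: 7
  H: 8
Molecular formula: C7H8.
Molar mass = 92.141 g/mol.
Mass from H: 8 × 1.008 = 8.064 g/mol.
%H = 8.064 / 92.141 × 100 = 8.75%.

8.75%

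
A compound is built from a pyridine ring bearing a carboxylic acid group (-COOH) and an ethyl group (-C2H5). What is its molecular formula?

C8H9NO2

Atom tally by fragment:
  pyridine ring core → C:5 H:5 N:1
  (− 2 ring H displaced by substituents)
  + COOH → C:1 H:1 O:2
  + C2H5 → C:2 H:5
Element totals:
  C: 8
  H: 9
  N: 1
  O: 2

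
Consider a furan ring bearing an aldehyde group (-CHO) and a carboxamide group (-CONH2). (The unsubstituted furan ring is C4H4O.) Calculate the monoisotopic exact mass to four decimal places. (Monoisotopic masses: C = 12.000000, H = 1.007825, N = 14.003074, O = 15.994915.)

139.0269

Atom tally by fragment:
  furan ring core → C:4 H:4 O:1
  (− 2 ring H displaced by substituents)
  + CHO → C:1 H:1 O:1
  + CONH2 → C:1 H:2 O:1 N:1
Element totals:
  C: 6
  H: 5
  N: 1
  O: 3
Molecular formula: C6H5NO3.
  M = 6(12.0) + 5(1.007825) + 14.003074 + 3(15.994915)
    = 72.000000 + 5.039125 + 14.003074 + 47.984745 = 139.026944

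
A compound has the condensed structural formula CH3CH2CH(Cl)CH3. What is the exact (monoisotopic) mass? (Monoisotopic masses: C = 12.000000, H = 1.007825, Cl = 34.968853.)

Atom tally by fragment:
  CH3 → C:1 H:3
  CH2 → C:1 H:2
  CH(Cl) → C:1 H:1 Cl:1
  CH3 → C:1 H:3
Element totals:
  C: 4
  H: 9
  Cl: 1
Molecular formula: C4H9Cl.
  M = 4(12.0) + 9(1.007825) + 34.968853
    = 48.000000 + 9.070425 + 34.968853 = 92.039278

92.0393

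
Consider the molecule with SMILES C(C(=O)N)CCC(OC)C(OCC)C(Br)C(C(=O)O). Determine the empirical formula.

C12H22BrNO5

Atom tally by fragment:
  H2NOCCH2 → C:2 H:4 O:1 N:1
  CH2 → C:1 H:2
  CH2 → C:1 H:2
  CH(OCH3) → C:2 H:4 O:1
  CH(OC2H5) → C:3 H:6 O:1
  CH(Br) → C:1 H:1 Br:1
  CH2COOH → C:2 H:3 O:2
Element totals:
  C: 12
  H: 22
  Br: 1
  N: 1
  O: 5
Molecular formula: C12H22BrNO5.
gcd of subscripts (1, 12, 22, 1, 5) = 1, so the empirical formula equals the molecular formula.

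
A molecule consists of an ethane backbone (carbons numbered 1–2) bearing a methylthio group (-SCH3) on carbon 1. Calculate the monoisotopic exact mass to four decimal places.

Atom tally by fragment:
  CH3SCH2 → C:2 H:5 S:1
  CH3 → C:1 H:3
Element totals:
  C: 3
  H: 8
  S: 1
Molecular formula: C3H8S.
  M = 3(12.0) + 8(1.007825) + 31.972071
    = 36.000000 + 8.062600 + 31.972071 = 76.034671

76.0347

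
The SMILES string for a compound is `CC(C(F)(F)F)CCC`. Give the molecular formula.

Atom tally by fragment:
  CH3 → C:1 H:3
  CH(CF3) → C:2 H:1 F:3
  CH2 → C:1 H:2
  CH2 → C:1 H:2
  CH3 → C:1 H:3
Element totals:
  C: 6
  H: 11
  F: 3

C6H11F3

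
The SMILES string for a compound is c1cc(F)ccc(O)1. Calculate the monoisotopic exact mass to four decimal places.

112.0324

Atom tally by fragment:
  benzene ring core → C:6 H:6
  (− 2 ring H displaced by substituents)
  + F → F:1
  + OH → O:1 H:1
Element totals:
  C: 6
  H: 5
  F: 1
  O: 1
Molecular formula: C6H5FO.
  M = 6(12.0) + 5(1.007825) + 18.998403 + 15.994915
    = 72.000000 + 5.039125 + 18.998403 + 15.994915 = 112.032443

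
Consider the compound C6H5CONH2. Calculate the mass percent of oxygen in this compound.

13.21%

Element totals:
  C: 7
  H: 7
  N: 1
  O: 1
Molecular formula: C7H7NO.
Molar mass = 121.139 g/mol.
Mass from O: 1 × 15.999 = 15.999 g/mol.
%O = 15.999 / 121.139 × 100 = 13.21%.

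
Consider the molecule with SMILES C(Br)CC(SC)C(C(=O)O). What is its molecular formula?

C6H11BrO2S

Atom tally by fragment:
  BrCH2 → C:1 H:2 Br:1
  CH2 → C:1 H:2
  CH(SCH3) → C:2 H:4 S:1
  CH2COOH → C:2 H:3 O:2
Element totals:
  C: 6
  H: 11
  Br: 1
  O: 2
  S: 1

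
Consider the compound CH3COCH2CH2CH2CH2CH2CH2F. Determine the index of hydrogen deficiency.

Atom tally by fragment:
  CH3COCH2 → C:3 H:5 O:1
  CH2 → C:1 H:2
  CH2 → C:1 H:2
  CH2 → C:1 H:2
  CH2 → C:1 H:2
  CH2F → C:1 H:2 F:1
Element totals:
  C: 8
  H: 15
  F: 1
  O: 1
Molecular formula: C8H15FO.
DoU = (2C + 2 + N − H − X) / 2 = (2·8 + 2 + 0 − 15 − 1) / 2 = 1.

1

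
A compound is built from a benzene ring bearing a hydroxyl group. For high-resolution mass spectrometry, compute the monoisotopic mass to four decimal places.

Atom tally by fragment:
  benzene ring core → C:6 H:6
  (− 1 ring H displaced by substituents)
  + OH → O:1 H:1
Element totals:
  C: 6
  H: 6
  O: 1
Molecular formula: C6H6O.
  M = 6(12.0) + 6(1.007825) + 15.994915
    = 72.000000 + 6.046950 + 15.994915 = 94.041865

94.0419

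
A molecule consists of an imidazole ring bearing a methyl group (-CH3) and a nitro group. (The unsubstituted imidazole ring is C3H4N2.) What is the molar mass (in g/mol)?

127.10 g/mol

Atom tally by fragment:
  imidazole ring core → C:3 H:4 N:2
  (− 2 ring H displaced by substituents)
  + CH3 → C:1 H:3
  + NO2 → N:1 O:2
Element totals:
  C: 4
  H: 5
  N: 3
  O: 2
Molecular formula: C4H5N3O2.
  M = 4(12.011) + 5(1.008) + 3(14.007) + 2(15.999)
    = 48.044 + 5.040 + 42.021 + 31.998 = 127.103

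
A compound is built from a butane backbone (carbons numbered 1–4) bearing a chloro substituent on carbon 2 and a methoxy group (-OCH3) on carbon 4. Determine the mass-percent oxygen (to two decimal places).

13.05%

Atom tally by fragment:
  CH3 → C:1 H:3
  CH(Cl) → C:1 H:1 Cl:1
  CH2 → C:1 H:2
  CH2OCH3 → C:2 H:5 O:1
Element totals:
  C: 5
  H: 11
  Cl: 1
  O: 1
Molecular formula: C5H11ClO.
Molar mass = 122.592 g/mol.
Mass from O: 1 × 15.999 = 15.999 g/mol.
%O = 15.999 / 122.592 × 100 = 13.05%.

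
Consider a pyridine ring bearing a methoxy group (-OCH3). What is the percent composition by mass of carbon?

Atom tally by fragment:
  pyridine ring core → C:5 H:5 N:1
  (− 1 ring H displaced by substituents)
  + OCH3 → C:1 H:3 O:1
Element totals:
  C: 6
  H: 7
  N: 1
  O: 1
Molecular formula: C6H7NO.
Molar mass = 109.128 g/mol.
Mass from C: 6 × 12.011 = 72.066 g/mol.
%C = 72.066 / 109.128 × 100 = 66.04%.

66.04%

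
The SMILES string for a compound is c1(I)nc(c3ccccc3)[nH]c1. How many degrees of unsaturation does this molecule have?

7

Atom tally by fragment:
  imidazole ring core → C:3 H:4 N:2
  (− 2 ring H displaced by substituents)
  + I → I:1
  + C6H5 → C:6 H:5
Element totals:
  C: 9
  H: 7
  I: 1
  N: 2
Molecular formula: C9H7IN2.
DoU = (2C + 2 + N − H − X) / 2 = (2·9 + 2 + 2 − 7 − 1) / 2 = 7.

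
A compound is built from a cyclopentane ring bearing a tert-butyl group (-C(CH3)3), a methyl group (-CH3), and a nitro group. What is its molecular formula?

Atom tally by fragment:
  cyclopentane ring core → C:5 H:10
  (− 3 ring H displaced by substituents)
  + C(CH3)3 → C:4 H:9
  + CH3 → C:1 H:3
  + NO2 → N:1 O:2
Element totals:
  C: 10
  H: 19
  N: 1
  O: 2

C10H19NO2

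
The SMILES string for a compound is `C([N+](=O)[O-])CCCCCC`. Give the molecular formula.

C7H15NO2

Atom tally by fragment:
  O2NCH2 → C:1 H:2 N:1 O:2
  CH2 → C:1 H:2
  CH2 → C:1 H:2
  CH2 → C:1 H:2
  CH2 → C:1 H:2
  CH2 → C:1 H:2
  CH3 → C:1 H:3
Element totals:
  C: 7
  H: 15
  N: 1
  O: 2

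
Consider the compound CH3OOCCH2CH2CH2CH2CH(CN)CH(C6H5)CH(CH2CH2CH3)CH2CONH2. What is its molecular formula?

Element totals:
  C: 21
  H: 30
  N: 2
  O: 3

C21H30N2O3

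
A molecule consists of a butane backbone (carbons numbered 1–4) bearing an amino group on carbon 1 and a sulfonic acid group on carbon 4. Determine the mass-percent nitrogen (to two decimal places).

9.14%

Atom tally by fragment:
  H2NCH2 → C:1 H:4 N:1
  CH2 → C:1 H:2
  CH2 → C:1 H:2
  CH2SO3H → C:1 H:3 S:1 O:3
Element totals:
  C: 4
  H: 11
  N: 1
  O: 3
  S: 1
Molecular formula: C4H11NO3S.
Molar mass = 153.196 g/mol.
Mass from N: 1 × 14.007 = 14.007 g/mol.
%N = 14.007 / 153.196 × 100 = 9.14%.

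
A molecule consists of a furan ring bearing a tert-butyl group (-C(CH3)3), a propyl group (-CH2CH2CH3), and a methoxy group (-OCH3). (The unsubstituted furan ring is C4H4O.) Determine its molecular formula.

C12H20O2

Atom tally by fragment:
  furan ring core → C:4 H:4 O:1
  (− 3 ring H displaced by substituents)
  + C(CH3)3 → C:4 H:9
  + CH2CH2CH3 → C:3 H:7
  + OCH3 → C:1 H:3 O:1
Element totals:
  C: 12
  H: 20
  O: 2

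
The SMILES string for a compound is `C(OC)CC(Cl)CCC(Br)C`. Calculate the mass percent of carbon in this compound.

Atom tally by fragment:
  CH3OCH2 → C:2 H:5 O:1
  CH2 → C:1 H:2
  CH(Cl) → C:1 H:1 Cl:1
  CH2 → C:1 H:2
  CH2 → C:1 H:2
  CH(Br) → C:1 H:1 Br:1
  CH3 → C:1 H:3
Element totals:
  C: 8
  H: 16
  Br: 1
  Cl: 1
  O: 1
Molecular formula: C8H16BrClO.
Molar mass = 243.569 g/mol.
Mass from C: 8 × 12.011 = 96.088 g/mol.
%C = 96.088 / 243.569 × 100 = 39.45%.

39.45%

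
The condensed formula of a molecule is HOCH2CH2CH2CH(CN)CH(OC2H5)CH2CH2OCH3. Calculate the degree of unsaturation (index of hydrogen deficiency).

Element totals:
  C: 11
  H: 21
  N: 1
  O: 3
Molecular formula: C11H21NO3.
DoU = (2C + 2 + N − H − X) / 2 = (2·11 + 2 + 1 − 21 − 0) / 2 = 2.

2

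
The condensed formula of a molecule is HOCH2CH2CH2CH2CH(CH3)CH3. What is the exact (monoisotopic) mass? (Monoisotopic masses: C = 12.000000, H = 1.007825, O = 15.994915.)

116.1201

Element totals:
  C: 7
  H: 16
  O: 1
Molecular formula: C7H16O.
  M = 7(12.0) + 16(1.007825) + 15.994915
    = 84.000000 + 16.125200 + 15.994915 = 116.120115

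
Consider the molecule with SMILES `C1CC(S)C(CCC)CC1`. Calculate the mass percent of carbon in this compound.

Atom tally by fragment:
  cyclohexane ring core → C:6 H:12
  (− 2 ring H displaced by substituents)
  + SH → S:1 H:1
  + CH2CH2CH3 → C:3 H:7
Element totals:
  C: 9
  H: 18
  S: 1
Molecular formula: C9H18S.
Molar mass = 158.303 g/mol.
Mass from C: 9 × 12.011 = 108.099 g/mol.
%C = 108.099 / 158.303 × 100 = 68.29%.

68.29%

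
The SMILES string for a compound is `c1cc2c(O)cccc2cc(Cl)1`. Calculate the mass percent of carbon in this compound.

Atom tally by fragment:
  naphthalene ring system core → C:10 H:8
  (− 2 ring H displaced by substituents)
  + OH → O:1 H:1
  + Cl → Cl:1
Element totals:
  C: 10
  H: 7
  Cl: 1
  O: 1
Molecular formula: C10H7ClO.
Molar mass = 178.615 g/mol.
Mass from C: 10 × 12.011 = 120.110 g/mol.
%C = 120.110 / 178.615 × 100 = 67.25%.

67.25%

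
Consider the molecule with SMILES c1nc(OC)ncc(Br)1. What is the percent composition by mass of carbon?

Atom tally by fragment:
  pyrimidine ring core → C:4 H:4 N:2
  (− 2 ring H displaced by substituents)
  + OCH3 → C:1 H:3 O:1
  + Br → Br:1
Element totals:
  C: 5
  H: 5
  Br: 1
  N: 2
  O: 1
Molecular formula: C5H5BrN2O.
Molar mass = 189.012 g/mol.
Mass from C: 5 × 12.011 = 60.055 g/mol.
%C = 60.055 / 189.012 × 100 = 31.77%.

31.77%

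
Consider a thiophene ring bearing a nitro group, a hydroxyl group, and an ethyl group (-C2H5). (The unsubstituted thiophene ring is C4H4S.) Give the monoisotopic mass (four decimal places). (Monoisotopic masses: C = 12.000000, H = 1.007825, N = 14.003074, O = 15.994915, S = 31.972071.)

173.0147

Atom tally by fragment:
  thiophene ring core → C:4 H:4 S:1
  (− 3 ring H displaced by substituents)
  + NO2 → N:1 O:2
  + OH → O:1 H:1
  + C2H5 → C:2 H:5
Element totals:
  C: 6
  H: 7
  N: 1
  O: 3
  S: 1
Molecular formula: C6H7NO3S.
  M = 6(12.0) + 7(1.007825) + 14.003074 + 3(15.994915) + 31.972071
    = 72.000000 + 7.054775 + 14.003074 + 47.984745 + 31.972071 = 173.014665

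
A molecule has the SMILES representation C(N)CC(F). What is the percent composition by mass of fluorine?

24.64%

Atom tally by fragment:
  H2NCH2 → C:1 H:4 N:1
  CH2 → C:1 H:2
  CH2F → C:1 H:2 F:1
Element totals:
  C: 3
  H: 8
  F: 1
  N: 1
Molecular formula: C3H8FN.
Molar mass = 77.102 g/mol.
Mass from F: 1 × 18.998 = 18.998 g/mol.
%F = 18.998 / 77.102 × 100 = 24.64%.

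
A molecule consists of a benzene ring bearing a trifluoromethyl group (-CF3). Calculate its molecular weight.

Atom tally by fragment:
  benzene ring core → C:6 H:6
  (− 1 ring H displaced by substituents)
  + CF3 → C:1 F:3
Element totals:
  C: 7
  H: 5
  F: 3
Molecular formula: C7H5F3.
  M = 7(12.011) + 5(1.008) + 3(18.998)
    = 84.077 + 5.040 + 56.994 = 146.111

146.11 g/mol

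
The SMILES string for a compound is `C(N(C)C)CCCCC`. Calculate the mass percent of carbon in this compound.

Atom tally by fragment:
  (CH3)2NCH2 → C:3 H:8 N:1
  CH2 → C:1 H:2
  CH2 → C:1 H:2
  CH2 → C:1 H:2
  CH2 → C:1 H:2
  CH3 → C:1 H:3
Element totals:
  C: 8
  H: 19
  N: 1
Molecular formula: C8H19N.
Molar mass = 129.247 g/mol.
Mass from C: 8 × 12.011 = 96.088 g/mol.
%C = 96.088 / 129.247 × 100 = 74.34%.

74.34%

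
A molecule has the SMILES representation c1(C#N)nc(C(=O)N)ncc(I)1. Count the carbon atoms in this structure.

6

Atom tally by fragment:
  pyrimidine ring core → C:4 H:4 N:2
  (− 3 ring H displaced by substituents)
  + CN → C:1 N:1
  + CONH2 → C:1 H:2 O:1 N:1
  + I → I:1
Element totals:
  C: 6
  H: 3
  I: 1
  N: 4
  O: 1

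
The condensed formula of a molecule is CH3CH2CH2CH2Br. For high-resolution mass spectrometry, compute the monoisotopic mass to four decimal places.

Atom tally by fragment:
  CH3 → C:1 H:3
  CH2 → C:1 H:2
  CH2 → C:1 H:2
  CH2Br → C:1 H:2 Br:1
Element totals:
  C: 4
  H: 9
  Br: 1
Molecular formula: C4H9Br.
  M = 4(12.0) + 9(1.007825) + 78.918338
    = 48.000000 + 9.070425 + 78.918338 = 135.988763

135.9888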